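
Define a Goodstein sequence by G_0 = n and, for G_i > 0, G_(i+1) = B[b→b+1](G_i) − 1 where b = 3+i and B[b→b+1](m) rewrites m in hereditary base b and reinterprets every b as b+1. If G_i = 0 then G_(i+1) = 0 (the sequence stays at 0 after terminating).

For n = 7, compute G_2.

G_0 = 7. HB_3(7) = 2·3 + 1. Bump = 9. G_1 = 8.
G_1 = 8. HB_4(8) = 2·4. Bump = 10. G_2 = 9.
G_2 = 9. HB_5(9) = 5 + 4. Bump = 10. G_3 = 9.

9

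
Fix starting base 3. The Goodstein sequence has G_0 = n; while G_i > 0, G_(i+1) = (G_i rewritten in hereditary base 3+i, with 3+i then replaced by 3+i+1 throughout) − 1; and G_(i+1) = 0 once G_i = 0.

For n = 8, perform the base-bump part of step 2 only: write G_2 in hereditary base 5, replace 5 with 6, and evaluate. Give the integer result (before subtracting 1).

12

G_0=8  [base 3] 2·3 + 2  →[3↦4]→  2·4 + 2 = 10  −1 ⇒ G_1=9
G_1=9  [base 4] 2·4 + 1  →[4↦5]→  2·5 + 1 = 11  −1 ⇒ G_2=10
G_2=10  [base 5] 2·5  →[5↦6]→  2·6 = 12  −1 ⇒ G_3=11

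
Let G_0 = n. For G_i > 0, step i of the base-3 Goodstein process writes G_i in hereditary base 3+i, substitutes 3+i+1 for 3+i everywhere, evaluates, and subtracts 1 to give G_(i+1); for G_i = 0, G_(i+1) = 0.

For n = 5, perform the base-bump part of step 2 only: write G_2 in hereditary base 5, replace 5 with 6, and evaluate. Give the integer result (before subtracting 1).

6

(0) 5|_3 = 3 + 2 ↦ 4 + 2|_4 = 6 ⇒ 5
(1) 5|_4 = 4 + 1 ↦ 5 + 1|_5 = 6 ⇒ 5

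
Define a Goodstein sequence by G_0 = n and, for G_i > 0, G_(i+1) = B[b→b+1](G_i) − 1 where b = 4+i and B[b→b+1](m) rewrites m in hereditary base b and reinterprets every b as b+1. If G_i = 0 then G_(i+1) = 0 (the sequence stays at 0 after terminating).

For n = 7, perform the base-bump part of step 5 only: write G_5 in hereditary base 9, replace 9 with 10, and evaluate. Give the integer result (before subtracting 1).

[0] 7 ≡ 4 + 3 (base 4). Lift 5: 8. −1: 7.
[1] 7 ≡ 5 + 2 (base 5). Lift 6: 8. −1: 7.
[2] 7 ≡ 6 + 1 (base 6). Lift 7: 8. −1: 7.
[3] 7 ≡ 7 (base 7). Lift 8: 8. −1: 7.
[4] 7 ≡ 7 (base 8). Lift 9: 7. −1: 6.
[5] 6 ≡ 6 (base 9). Lift 10: 6. −1: 5.

6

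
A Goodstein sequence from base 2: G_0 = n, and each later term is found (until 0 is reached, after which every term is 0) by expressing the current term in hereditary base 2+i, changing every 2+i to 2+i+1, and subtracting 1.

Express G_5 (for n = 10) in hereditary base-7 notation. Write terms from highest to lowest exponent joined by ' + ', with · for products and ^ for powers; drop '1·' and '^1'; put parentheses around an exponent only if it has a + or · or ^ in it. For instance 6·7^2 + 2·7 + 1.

G_0 = 10. HB_2(10) = 2^(2 + 1) + 2. Bump = 84. G_1 = 83.
G_1 = 83. HB_3(83) = 3^(3 + 1) + 2. Bump = 1026. G_2 = 1025.
G_2 = 1025. HB_4(1025) = 4^(4 + 1) + 1. Bump = 15626. G_3 = 15625.
G_3 = 15625. HB_5(15625) = 5^(5 + 1). Bump = 279936. G_4 = 279935.
G_4 = 279935. HB_6(279935) = 5·6^6 + 5·6^5 + 5·6^4 + 5·6^3 + 5·6^2 + 5·6 + 5. Bump = 4215755. G_5 = 4215754.
G_5 = 4215754. HB_7(4215754) = 5·7^7 + 5·7^5 + 5·7^4 + 5·7^3 + 5·7^2 + 5·7 + 4. Bump = 84073324. G_6 = 84073323.

5·7^7 + 5·7^5 + 5·7^4 + 5·7^3 + 5·7^2 + 5·7 + 4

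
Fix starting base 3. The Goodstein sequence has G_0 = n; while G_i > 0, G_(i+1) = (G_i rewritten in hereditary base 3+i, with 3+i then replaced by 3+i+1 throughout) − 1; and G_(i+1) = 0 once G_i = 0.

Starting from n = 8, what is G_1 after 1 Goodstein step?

9

(0) 8|_3 = 2·3 + 2 ↦ 2·4 + 2|_4 = 10 ⇒ 9
(1) 9|_4 = 2·4 + 1 ↦ 2·5 + 1|_5 = 11 ⇒ 10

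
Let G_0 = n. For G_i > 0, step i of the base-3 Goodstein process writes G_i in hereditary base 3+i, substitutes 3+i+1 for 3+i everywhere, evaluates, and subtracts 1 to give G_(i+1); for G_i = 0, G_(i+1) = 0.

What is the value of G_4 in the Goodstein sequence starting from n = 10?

30

10 —HB3→ 3^2 + 1 —bump→ 4^2 + 1 = 17 —(−1)→ 16
16 —HB4→ 4^2 —bump→ 5^2 = 25 —(−1)→ 24
24 —HB5→ 4·5 + 4 —bump→ 4·6 + 4 = 28 —(−1)→ 27
27 —HB6→ 4·6 + 3 —bump→ 4·7 + 3 = 31 —(−1)→ 30
30 —HB7→ 4·7 + 2 —bump→ 4·8 + 2 = 34 —(−1)→ 33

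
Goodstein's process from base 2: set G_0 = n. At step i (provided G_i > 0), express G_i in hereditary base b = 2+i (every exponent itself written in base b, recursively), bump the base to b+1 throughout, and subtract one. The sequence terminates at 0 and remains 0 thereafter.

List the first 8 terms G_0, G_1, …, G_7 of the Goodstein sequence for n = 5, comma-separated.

step 0: 5 = 2^2 + 1; sub 3 for 2: 3^3 + 1; = 28; G_1 = 28−1 = 27
step 1: 27 = 3^3; sub 4 for 3: 4^4; = 256; G_2 = 256−1 = 255
step 2: 255 = 3·4^3 + 3·4^2 + 3·4 + 3; sub 5 for 4: 3·5^3 + 3·5^2 + 3·5 + 3; = 468; G_3 = 468−1 = 467
step 3: 467 = 3·5^3 + 3·5^2 + 3·5 + 2; sub 6 for 5: 3·6^3 + 3·6^2 + 3·6 + 2; = 776; G_4 = 776−1 = 775
step 4: 775 = 3·6^3 + 3·6^2 + 3·6 + 1; sub 7 for 6: 3·7^3 + 3·7^2 + 3·7 + 1; = 1198; G_5 = 1198−1 = 1197
step 5: 1197 = 3·7^3 + 3·7^2 + 3·7; sub 8 for 7: 3·8^3 + 3·8^2 + 3·8; = 1752; G_6 = 1752−1 = 1751
step 6: 1751 = 3·8^3 + 3·8^2 + 2·8 + 7; sub 9 for 8: 3·9^3 + 3·9^2 + 2·9 + 7; = 2455; G_7 = 2455−1 = 2454

5, 27, 255, 467, 775, 1197, 1751, 2454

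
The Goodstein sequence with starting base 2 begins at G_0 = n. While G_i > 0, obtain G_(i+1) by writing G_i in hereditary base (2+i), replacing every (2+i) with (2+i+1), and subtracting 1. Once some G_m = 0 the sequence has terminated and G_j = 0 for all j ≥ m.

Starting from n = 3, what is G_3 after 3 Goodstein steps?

2

base 2: 3 = 2 + 1; at 3: 3 + 1 = 4; next = 3
base 3: 3 = 3; at 4: 4 = 4; next = 3
base 4: 3 = 3; at 5: 3 = 3; next = 2
base 5: 2 = 2; at 6: 2 = 2; next = 1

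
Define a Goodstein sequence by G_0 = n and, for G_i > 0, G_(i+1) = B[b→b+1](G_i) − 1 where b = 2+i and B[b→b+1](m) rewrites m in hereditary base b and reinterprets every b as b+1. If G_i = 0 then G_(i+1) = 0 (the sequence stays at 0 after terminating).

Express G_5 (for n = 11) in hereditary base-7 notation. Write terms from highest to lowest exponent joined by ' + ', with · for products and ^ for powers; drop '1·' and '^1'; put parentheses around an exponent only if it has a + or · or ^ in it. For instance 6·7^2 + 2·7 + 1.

7^(7 + 1)

step 0: 11 = 2^(2 + 1) + 2 + 1; sub 3 for 2: 3^(3 + 1) + 3 + 1; = 85; G_1 = 85−1 = 84
step 1: 84 = 3^(3 + 1) + 3; sub 4 for 3: 4^(4 + 1) + 4; = 1028; G_2 = 1028−1 = 1027
step 2: 1027 = 4^(4 + 1) + 3; sub 5 for 4: 5^(5 + 1) + 3; = 15628; G_3 = 15628−1 = 15627
step 3: 15627 = 5^(5 + 1) + 2; sub 6 for 5: 6^(6 + 1) + 2; = 279938; G_4 = 279938−1 = 279937
step 4: 279937 = 6^(6 + 1) + 1; sub 7 for 6: 7^(7 + 1) + 1; = 5764802; G_5 = 5764802−1 = 5764801
step 5: 5764801 = 7^(7 + 1); sub 8 for 7: 8^(8 + 1); = 134217728; G_6 = 134217728−1 = 134217727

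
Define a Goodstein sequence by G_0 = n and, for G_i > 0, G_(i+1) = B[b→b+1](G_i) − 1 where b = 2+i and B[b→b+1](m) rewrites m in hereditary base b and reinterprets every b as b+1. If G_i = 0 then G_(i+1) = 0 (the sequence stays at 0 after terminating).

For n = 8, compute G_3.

(0) 8|_2 = 2^(2 + 1) ↦ 3^(3 + 1)|_3 = 81 ⇒ 80
(1) 80|_3 = 2·3^3 + 2·3^2 + 2·3 + 2 ↦ 2·4^4 + 2·4^2 + 2·4 + 2|_4 = 554 ⇒ 553
(2) 553|_4 = 2·4^4 + 2·4^2 + 2·4 + 1 ↦ 2·5^5 + 2·5^2 + 2·5 + 1|_5 = 6311 ⇒ 6310
(3) 6310|_5 = 2·5^5 + 2·5^2 + 2·5 ↦ 2·6^6 + 2·6^2 + 2·6|_6 = 93396 ⇒ 93395

6310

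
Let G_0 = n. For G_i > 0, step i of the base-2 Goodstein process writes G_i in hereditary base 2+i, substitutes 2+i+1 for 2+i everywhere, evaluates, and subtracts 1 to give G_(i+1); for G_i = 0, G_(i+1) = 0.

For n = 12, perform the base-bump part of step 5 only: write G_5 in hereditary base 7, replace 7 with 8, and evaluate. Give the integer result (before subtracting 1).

134217868

G_0 = 12. HB_2(12) = 2^(2 + 1) + 2^2. Bump = 108. G_1 = 107.
G_1 = 107. HB_3(107) = 3^(3 + 1) + 2·3^2 + 2·3 + 2. Bump = 1066. G_2 = 1065.
G_2 = 1065. HB_4(1065) = 4^(4 + 1) + 2·4^2 + 2·4 + 1. Bump = 15686. G_3 = 15685.
G_3 = 15685. HB_5(15685) = 5^(5 + 1) + 2·5^2 + 2·5. Bump = 280020. G_4 = 280019.
G_4 = 280019. HB_6(280019) = 6^(6 + 1) + 2·6^2 + 6 + 5. Bump = 5764911. G_5 = 5764910.
G_5 = 5764910. HB_7(5764910) = 7^(7 + 1) + 2·7^2 + 7 + 4. Bump = 134217868. G_6 = 134217867.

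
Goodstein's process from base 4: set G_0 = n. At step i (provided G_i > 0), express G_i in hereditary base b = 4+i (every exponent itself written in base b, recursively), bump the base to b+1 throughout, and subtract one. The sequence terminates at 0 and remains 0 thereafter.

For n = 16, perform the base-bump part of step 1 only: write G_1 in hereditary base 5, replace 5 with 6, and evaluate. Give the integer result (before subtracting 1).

step 0: 16 = 4^2; sub 5 for 4: 5^2; = 25; G_1 = 25−1 = 24
step 1: 24 = 4·5 + 4; sub 6 for 5: 4·6 + 4; = 28; G_2 = 28−1 = 27

28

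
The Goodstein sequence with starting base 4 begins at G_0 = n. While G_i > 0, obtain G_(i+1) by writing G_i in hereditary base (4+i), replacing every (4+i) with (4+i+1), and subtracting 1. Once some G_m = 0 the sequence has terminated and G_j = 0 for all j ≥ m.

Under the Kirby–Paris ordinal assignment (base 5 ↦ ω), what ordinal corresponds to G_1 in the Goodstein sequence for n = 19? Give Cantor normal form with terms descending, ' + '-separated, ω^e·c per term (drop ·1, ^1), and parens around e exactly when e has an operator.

ω^2 + 2

19 —HB4→ 4^2 + 3 —bump→ 5^2 + 3 = 28 —(−1)→ 27
27 —HB5→ 5^2 + 2 —bump→ 6^2 + 2 = 38 —(−1)→ 37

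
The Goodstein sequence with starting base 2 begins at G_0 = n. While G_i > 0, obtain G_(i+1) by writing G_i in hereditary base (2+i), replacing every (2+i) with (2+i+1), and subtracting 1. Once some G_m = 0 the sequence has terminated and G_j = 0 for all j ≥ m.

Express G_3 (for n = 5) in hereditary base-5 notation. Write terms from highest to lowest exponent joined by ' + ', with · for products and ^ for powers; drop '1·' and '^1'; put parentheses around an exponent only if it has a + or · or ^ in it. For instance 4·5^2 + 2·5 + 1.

G_0 = 5. HB_2(5) = 2^2 + 1. Bump = 28. G_1 = 27.
G_1 = 27. HB_3(27) = 3^3. Bump = 256. G_2 = 255.
G_2 = 255. HB_4(255) = 3·4^3 + 3·4^2 + 3·4 + 3. Bump = 468. G_3 = 467.

3·5^3 + 3·5^2 + 3·5 + 2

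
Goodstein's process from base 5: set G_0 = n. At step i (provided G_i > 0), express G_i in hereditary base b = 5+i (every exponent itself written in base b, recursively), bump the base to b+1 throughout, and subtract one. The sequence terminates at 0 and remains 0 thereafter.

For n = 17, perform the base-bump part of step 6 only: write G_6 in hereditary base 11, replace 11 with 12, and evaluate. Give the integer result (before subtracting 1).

28

step 0: 17 = 3·5 + 2; sub 6 for 5: 3·6 + 2; = 20; G_1 = 20−1 = 19
step 1: 19 = 3·6 + 1; sub 7 for 6: 3·7 + 1; = 22; G_2 = 22−1 = 21
step 2: 21 = 3·7; sub 8 for 7: 3·8; = 24; G_3 = 24−1 = 23
step 3: 23 = 2·8 + 7; sub 9 for 8: 2·9 + 7; = 25; G_4 = 25−1 = 24
step 4: 24 = 2·9 + 6; sub 10 for 9: 2·10 + 6; = 26; G_5 = 26−1 = 25
step 5: 25 = 2·10 + 5; sub 11 for 10: 2·11 + 5; = 27; G_6 = 27−1 = 26
step 6: 26 = 2·11 + 4; sub 12 for 11: 2·12 + 4; = 28; G_7 = 28−1 = 27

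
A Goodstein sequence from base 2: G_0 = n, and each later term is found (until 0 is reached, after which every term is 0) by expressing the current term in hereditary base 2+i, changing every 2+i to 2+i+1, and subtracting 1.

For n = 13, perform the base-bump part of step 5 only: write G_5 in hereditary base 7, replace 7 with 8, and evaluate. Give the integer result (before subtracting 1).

134219480

G_0 = 13. HB_2(13) = 2^(2 + 1) + 2^2 + 1. Bump = 109. G_1 = 108.
G_1 = 108. HB_3(108) = 3^(3 + 1) + 3^3. Bump = 1280. G_2 = 1279.
G_2 = 1279. HB_4(1279) = 4^(4 + 1) + 3·4^3 + 3·4^2 + 3·4 + 3. Bump = 16093. G_3 = 16092.
G_3 = 16092. HB_5(16092) = 5^(5 + 1) + 3·5^3 + 3·5^2 + 3·5 + 2. Bump = 280712. G_4 = 280711.
G_4 = 280711. HB_6(280711) = 6^(6 + 1) + 3·6^3 + 3·6^2 + 3·6 + 1. Bump = 5765999. G_5 = 5765998.
G_5 = 5765998. HB_7(5765998) = 7^(7 + 1) + 3·7^3 + 3·7^2 + 3·7. Bump = 134219480. G_6 = 134219479.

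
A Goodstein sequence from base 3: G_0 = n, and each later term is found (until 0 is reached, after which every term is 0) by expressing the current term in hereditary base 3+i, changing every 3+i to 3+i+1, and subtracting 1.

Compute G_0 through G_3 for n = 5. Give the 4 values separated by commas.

G_0 = 5. HB_3(5) = 3 + 2. Bump = 6. G_1 = 5.
G_1 = 5. HB_4(5) = 4 + 1. Bump = 6. G_2 = 5.
G_2 = 5. HB_5(5) = 5. Bump = 6. G_3 = 5.

5, 5, 5, 5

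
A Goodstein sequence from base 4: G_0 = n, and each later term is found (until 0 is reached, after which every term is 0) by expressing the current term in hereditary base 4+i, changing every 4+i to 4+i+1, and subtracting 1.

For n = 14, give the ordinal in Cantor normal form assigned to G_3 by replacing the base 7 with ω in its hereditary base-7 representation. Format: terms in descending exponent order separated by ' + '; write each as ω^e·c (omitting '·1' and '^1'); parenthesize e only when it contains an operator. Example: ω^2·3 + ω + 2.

(0) 14|_4 = 3·4 + 2 ↦ 3·5 + 2|_5 = 17 ⇒ 16
(1) 16|_5 = 3·5 + 1 ↦ 3·6 + 1|_6 = 19 ⇒ 18
(2) 18|_6 = 3·6 ↦ 3·7|_7 = 21 ⇒ 20
(3) 20|_7 = 2·7 + 6 ↦ 2·8 + 6|_8 = 22 ⇒ 21

ω·2 + 6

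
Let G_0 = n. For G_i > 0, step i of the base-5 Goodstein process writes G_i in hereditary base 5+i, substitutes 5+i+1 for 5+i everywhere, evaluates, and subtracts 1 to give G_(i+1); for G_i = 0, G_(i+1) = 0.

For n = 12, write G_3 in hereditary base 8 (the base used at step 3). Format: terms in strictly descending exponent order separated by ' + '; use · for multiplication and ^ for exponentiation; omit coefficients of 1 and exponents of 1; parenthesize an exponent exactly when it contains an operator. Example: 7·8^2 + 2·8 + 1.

[0] 12 ≡ 2·5 + 2 (base 5). Lift 6: 14. −1: 13.
[1] 13 ≡ 2·6 + 1 (base 6). Lift 7: 15. −1: 14.
[2] 14 ≡ 2·7 (base 7). Lift 8: 16. −1: 15.

8 + 7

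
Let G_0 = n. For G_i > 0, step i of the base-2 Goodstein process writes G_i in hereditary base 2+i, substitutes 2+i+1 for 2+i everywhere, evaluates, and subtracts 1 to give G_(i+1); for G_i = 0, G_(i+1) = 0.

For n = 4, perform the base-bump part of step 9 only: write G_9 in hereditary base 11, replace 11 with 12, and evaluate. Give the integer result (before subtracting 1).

4 —HB2→ 2^2 —bump→ 3^3 = 27 —(−1)→ 26
26 —HB3→ 2·3^2 + 2·3 + 2 —bump→ 2·4^2 + 2·4 + 2 = 42 —(−1)→ 41
41 —HB4→ 2·4^2 + 2·4 + 1 —bump→ 2·5^2 + 2·5 + 1 = 61 —(−1)→ 60
60 —HB5→ 2·5^2 + 2·5 —bump→ 2·6^2 + 2·6 = 84 —(−1)→ 83
83 —HB6→ 2·6^2 + 6 + 5 —bump→ 2·7^2 + 7 + 5 = 110 —(−1)→ 109
109 —HB7→ 2·7^2 + 7 + 4 —bump→ 2·8^2 + 8 + 4 = 140 —(−1)→ 139
139 —HB8→ 2·8^2 + 8 + 3 —bump→ 2·9^2 + 9 + 3 = 174 —(−1)→ 173
173 —HB9→ 2·9^2 + 9 + 2 —bump→ 2·10^2 + 10 + 2 = 212 —(−1)→ 211
211 —HB10→ 2·10^2 + 10 + 1 —bump→ 2·11^2 + 11 + 1 = 254 —(−1)→ 253

300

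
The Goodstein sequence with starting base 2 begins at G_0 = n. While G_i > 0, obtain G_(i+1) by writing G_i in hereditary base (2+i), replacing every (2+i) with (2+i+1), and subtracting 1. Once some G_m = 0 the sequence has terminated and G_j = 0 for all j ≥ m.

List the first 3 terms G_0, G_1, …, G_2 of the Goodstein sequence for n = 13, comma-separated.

13, 108, 1279

step 0: 13 = 2^(2 + 1) + 2^2 + 1; sub 3 for 2: 3^(3 + 1) + 3^3 + 1; = 109; G_1 = 109−1 = 108
step 1: 108 = 3^(3 + 1) + 3^3; sub 4 for 3: 4^(4 + 1) + 4^4; = 1280; G_2 = 1280−1 = 1279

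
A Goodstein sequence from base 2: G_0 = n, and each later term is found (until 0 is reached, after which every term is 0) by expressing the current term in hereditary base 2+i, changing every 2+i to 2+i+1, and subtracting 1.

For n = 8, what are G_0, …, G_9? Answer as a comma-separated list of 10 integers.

G_0=8  [base 2] 2^(2 + 1)  →[2↦3]→  3^(3 + 1) = 81  −1 ⇒ G_1=80
G_1=80  [base 3] 2·3^3 + 2·3^2 + 2·3 + 2  →[3↦4]→  2·4^4 + 2·4^2 + 2·4 + 2 = 554  −1 ⇒ G_2=553
G_2=553  [base 4] 2·4^4 + 2·4^2 + 2·4 + 1  →[4↦5]→  2·5^5 + 2·5^2 + 2·5 + 1 = 6311  −1 ⇒ G_3=6310
G_3=6310  [base 5] 2·5^5 + 2·5^2 + 2·5  →[5↦6]→  2·6^6 + 2·6^2 + 2·6 = 93396  −1 ⇒ G_4=93395
G_4=93395  [base 6] 2·6^6 + 2·6^2 + 6 + 5  →[6↦7]→  2·7^7 + 2·7^2 + 7 + 5 = 1647196  −1 ⇒ G_5=1647195
G_5=1647195  [base 7] 2·7^7 + 2·7^2 + 7 + 4  →[7↦8]→  2·8^8 + 2·8^2 + 8 + 4 = 33554572  −1 ⇒ G_6=33554571
G_6=33554571  [base 8] 2·8^8 + 2·8^2 + 8 + 3  →[8↦9]→  2·9^9 + 2·9^2 + 9 + 3 = 774841152  −1 ⇒ G_7=774841151
G_7=774841151  [base 9] 2·9^9 + 2·9^2 + 9 + 2  →[9↦10]→  2·10^10 + 2·10^2 + 10 + 2 = 20000000212  −1 ⇒ G_8=20000000211
G_8=20000000211  [base 10] 2·10^10 + 2·10^2 + 10 + 1  →[10↦11]→  2·11^11 + 2·11^2 + 11 + 1 = 570623341476  −1 ⇒ G_9=570623341475

8, 80, 553, 6310, 93395, 1647195, 33554571, 774841151, 20000000211, 570623341475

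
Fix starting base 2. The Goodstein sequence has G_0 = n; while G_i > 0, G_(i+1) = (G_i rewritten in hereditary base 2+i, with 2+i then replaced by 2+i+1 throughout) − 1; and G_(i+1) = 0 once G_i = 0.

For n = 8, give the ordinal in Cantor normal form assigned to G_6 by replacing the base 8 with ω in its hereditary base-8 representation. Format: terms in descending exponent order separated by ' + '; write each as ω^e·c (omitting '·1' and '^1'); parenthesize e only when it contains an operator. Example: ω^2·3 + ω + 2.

ω^ω·2 + ω^2·2 + ω + 3

(0) 8|_2 = 2^(2 + 1) ↦ 3^(3 + 1)|_3 = 81 ⇒ 80
(1) 80|_3 = 2·3^3 + 2·3^2 + 2·3 + 2 ↦ 2·4^4 + 2·4^2 + 2·4 + 2|_4 = 554 ⇒ 553
(2) 553|_4 = 2·4^4 + 2·4^2 + 2·4 + 1 ↦ 2·5^5 + 2·5^2 + 2·5 + 1|_5 = 6311 ⇒ 6310
(3) 6310|_5 = 2·5^5 + 2·5^2 + 2·5 ↦ 2·6^6 + 2·6^2 + 2·6|_6 = 93396 ⇒ 93395
(4) 93395|_6 = 2·6^6 + 2·6^2 + 6 + 5 ↦ 2·7^7 + 2·7^2 + 7 + 5|_7 = 1647196 ⇒ 1647195
(5) 1647195|_7 = 2·7^7 + 2·7^2 + 7 + 4 ↦ 2·8^8 + 2·8^2 + 8 + 4|_8 = 33554572 ⇒ 33554571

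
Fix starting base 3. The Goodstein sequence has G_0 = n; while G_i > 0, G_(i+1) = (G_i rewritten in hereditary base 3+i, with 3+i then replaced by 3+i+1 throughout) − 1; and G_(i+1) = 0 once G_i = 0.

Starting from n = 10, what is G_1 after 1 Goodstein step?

G_0=10  [base 3] 3^2 + 1  →[3↦4]→  4^2 + 1 = 17  −1 ⇒ G_1=16
G_1=16  [base 4] 4^2  →[4↦5]→  5^2 = 25  −1 ⇒ G_2=24

16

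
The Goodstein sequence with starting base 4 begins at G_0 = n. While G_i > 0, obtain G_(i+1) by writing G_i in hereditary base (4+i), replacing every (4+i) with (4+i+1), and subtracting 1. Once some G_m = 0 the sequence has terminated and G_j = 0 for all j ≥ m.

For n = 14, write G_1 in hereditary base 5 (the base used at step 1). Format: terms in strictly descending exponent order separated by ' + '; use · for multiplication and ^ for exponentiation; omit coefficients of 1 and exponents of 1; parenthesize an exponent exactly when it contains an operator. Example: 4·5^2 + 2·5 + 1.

[0] 14 ≡ 3·4 + 2 (base 4). Lift 5: 17. −1: 16.
[1] 16 ≡ 3·5 + 1 (base 5). Lift 6: 19. −1: 18.

3·5 + 1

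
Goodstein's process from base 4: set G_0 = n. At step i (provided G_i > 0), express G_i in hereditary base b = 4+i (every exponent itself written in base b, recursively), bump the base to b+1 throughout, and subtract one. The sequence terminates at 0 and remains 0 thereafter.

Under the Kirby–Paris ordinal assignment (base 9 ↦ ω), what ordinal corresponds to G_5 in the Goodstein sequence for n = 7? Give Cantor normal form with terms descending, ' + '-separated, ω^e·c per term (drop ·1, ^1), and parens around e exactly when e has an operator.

6

step 0: 7 = 4 + 3; sub 5 for 4: 5 + 3; = 8; G_1 = 8−1 = 7
step 1: 7 = 5 + 2; sub 6 for 5: 6 + 2; = 8; G_2 = 8−1 = 7
step 2: 7 = 6 + 1; sub 7 for 6: 7 + 1; = 8; G_3 = 8−1 = 7
step 3: 7 = 7; sub 8 for 7: 8; = 8; G_4 = 8−1 = 7
step 4: 7 = 7; sub 9 for 8: 7; = 7; G_5 = 7−1 = 6
step 5: 6 = 6; sub 10 for 9: 6; = 6; G_6 = 6−1 = 5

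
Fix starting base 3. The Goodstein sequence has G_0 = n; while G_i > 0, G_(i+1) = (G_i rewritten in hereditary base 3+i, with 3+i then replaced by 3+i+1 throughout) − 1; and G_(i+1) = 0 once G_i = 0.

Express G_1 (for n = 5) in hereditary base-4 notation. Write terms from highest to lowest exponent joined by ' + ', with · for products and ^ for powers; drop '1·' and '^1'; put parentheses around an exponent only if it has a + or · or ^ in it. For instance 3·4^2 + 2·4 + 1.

4 + 1

5 —HB3→ 3 + 2 —bump→ 4 + 2 = 6 —(−1)→ 5
5 —HB4→ 4 + 1 —bump→ 5 + 1 = 6 —(−1)→ 5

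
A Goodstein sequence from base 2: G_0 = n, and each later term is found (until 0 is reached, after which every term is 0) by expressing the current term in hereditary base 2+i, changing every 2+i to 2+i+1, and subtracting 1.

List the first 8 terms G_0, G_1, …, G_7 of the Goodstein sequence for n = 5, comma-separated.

5, 27, 255, 467, 775, 1197, 1751, 2454

G_0=5  [base 2] 2^2 + 1  →[2↦3]→  3^3 + 1 = 28  −1 ⇒ G_1=27
G_1=27  [base 3] 3^3  →[3↦4]→  4^4 = 256  −1 ⇒ G_2=255
G_2=255  [base 4] 3·4^3 + 3·4^2 + 3·4 + 3  →[4↦5]→  3·5^3 + 3·5^2 + 3·5 + 3 = 468  −1 ⇒ G_3=467
G_3=467  [base 5] 3·5^3 + 3·5^2 + 3·5 + 2  →[5↦6]→  3·6^3 + 3·6^2 + 3·6 + 2 = 776  −1 ⇒ G_4=775
G_4=775  [base 6] 3·6^3 + 3·6^2 + 3·6 + 1  →[6↦7]→  3·7^3 + 3·7^2 + 3·7 + 1 = 1198  −1 ⇒ G_5=1197
G_5=1197  [base 7] 3·7^3 + 3·7^2 + 3·7  →[7↦8]→  3·8^3 + 3·8^2 + 3·8 = 1752  −1 ⇒ G_6=1751
G_6=1751  [base 8] 3·8^3 + 3·8^2 + 2·8 + 7  →[8↦9]→  3·9^3 + 3·9^2 + 2·9 + 7 = 2455  −1 ⇒ G_7=2454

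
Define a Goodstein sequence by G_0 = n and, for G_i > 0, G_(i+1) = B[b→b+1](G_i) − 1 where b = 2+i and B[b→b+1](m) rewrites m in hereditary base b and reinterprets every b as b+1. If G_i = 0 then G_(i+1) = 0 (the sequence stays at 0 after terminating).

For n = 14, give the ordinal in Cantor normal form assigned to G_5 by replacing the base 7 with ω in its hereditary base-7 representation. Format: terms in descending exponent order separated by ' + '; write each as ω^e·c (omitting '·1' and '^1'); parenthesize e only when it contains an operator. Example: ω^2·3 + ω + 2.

step 0: 14 = 2^(2 + 1) + 2^2 + 2; sub 3 for 2: 3^(3 + 1) + 3^3 + 3; = 111; G_1 = 111−1 = 110
step 1: 110 = 3^(3 + 1) + 3^3 + 2; sub 4 for 3: 4^(4 + 1) + 4^4 + 2; = 1282; G_2 = 1282−1 = 1281
step 2: 1281 = 4^(4 + 1) + 4^4 + 1; sub 5 for 4: 5^(5 + 1) + 5^5 + 1; = 18751; G_3 = 18751−1 = 18750
step 3: 18750 = 5^(5 + 1) + 5^5; sub 6 for 5: 6^(6 + 1) + 6^6; = 326592; G_4 = 326592−1 = 326591
step 4: 326591 = 6^(6 + 1) + 5·6^5 + 5·6^4 + 5·6^3 + 5·6^2 + 5·6 + 5; sub 7 for 6: 7^(7 + 1) + 5·7^5 + 5·7^4 + 5·7^3 + 5·7^2 + 5·7 + 5; = 5862841; G_5 = 5862841−1 = 5862840

ω^(ω + 1) + ω^5·5 + ω^4·5 + ω^3·5 + ω^2·5 + ω·5 + 4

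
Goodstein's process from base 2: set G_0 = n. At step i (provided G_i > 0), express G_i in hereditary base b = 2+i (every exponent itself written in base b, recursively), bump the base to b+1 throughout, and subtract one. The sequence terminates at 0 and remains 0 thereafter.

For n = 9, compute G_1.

81

9 —HB2→ 2^(2 + 1) + 1 —bump→ 3^(3 + 1) + 1 = 82 —(−1)→ 81
81 —HB3→ 3^(3 + 1) —bump→ 4^(4 + 1) = 1024 —(−1)→ 1023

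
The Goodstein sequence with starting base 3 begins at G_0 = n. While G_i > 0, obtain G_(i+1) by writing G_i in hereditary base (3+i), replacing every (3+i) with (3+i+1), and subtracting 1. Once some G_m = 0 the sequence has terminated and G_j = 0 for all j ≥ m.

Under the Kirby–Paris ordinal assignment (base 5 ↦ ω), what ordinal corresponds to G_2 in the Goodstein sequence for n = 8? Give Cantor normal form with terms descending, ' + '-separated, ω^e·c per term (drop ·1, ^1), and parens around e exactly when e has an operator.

ω·2

step 0: 8 = 2·3 + 2; sub 4 for 3: 2·4 + 2; = 10; G_1 = 10−1 = 9
step 1: 9 = 2·4 + 1; sub 5 for 4: 2·5 + 1; = 11; G_2 = 11−1 = 10
step 2: 10 = 2·5; sub 6 for 5: 2·6; = 12; G_3 = 12−1 = 11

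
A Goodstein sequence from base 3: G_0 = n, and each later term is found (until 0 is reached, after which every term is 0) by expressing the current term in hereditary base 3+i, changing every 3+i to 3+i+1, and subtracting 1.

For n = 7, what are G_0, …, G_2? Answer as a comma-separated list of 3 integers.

7, 8, 9

base 3: 7 = 2·3 + 1; at 4: 2·4 + 1 = 9; next = 8
base 4: 8 = 2·4; at 5: 2·5 = 10; next = 9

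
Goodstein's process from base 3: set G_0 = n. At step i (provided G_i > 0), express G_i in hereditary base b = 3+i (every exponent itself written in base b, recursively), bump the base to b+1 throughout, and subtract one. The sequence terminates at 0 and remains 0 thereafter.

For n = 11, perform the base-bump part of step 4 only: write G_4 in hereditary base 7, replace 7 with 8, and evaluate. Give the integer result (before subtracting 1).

44

11 —HB3→ 3^2 + 2 —bump→ 4^2 + 2 = 18 —(−1)→ 17
17 —HB4→ 4^2 + 1 —bump→ 5^2 + 1 = 26 —(−1)→ 25
25 —HB5→ 5^2 —bump→ 6^2 = 36 —(−1)→ 35
35 —HB6→ 5·6 + 5 —bump→ 5·7 + 5 = 40 —(−1)→ 39
39 —HB7→ 5·7 + 4 —bump→ 5·8 + 4 = 44 —(−1)→ 43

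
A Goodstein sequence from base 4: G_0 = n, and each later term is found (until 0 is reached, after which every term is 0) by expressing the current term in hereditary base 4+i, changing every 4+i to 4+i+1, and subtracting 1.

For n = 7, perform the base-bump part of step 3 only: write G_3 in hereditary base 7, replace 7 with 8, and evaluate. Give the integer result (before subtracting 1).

8

step 0: 7 = 4 + 3; sub 5 for 4: 5 + 3; = 8; G_1 = 8−1 = 7
step 1: 7 = 5 + 2; sub 6 for 5: 6 + 2; = 8; G_2 = 8−1 = 7
step 2: 7 = 6 + 1; sub 7 for 6: 7 + 1; = 8; G_3 = 8−1 = 7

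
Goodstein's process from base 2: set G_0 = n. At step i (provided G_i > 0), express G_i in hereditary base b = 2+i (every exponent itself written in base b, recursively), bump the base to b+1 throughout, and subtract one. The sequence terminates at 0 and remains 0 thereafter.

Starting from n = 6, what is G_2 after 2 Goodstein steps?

6 —HB2→ 2^2 + 2 —bump→ 3^3 + 3 = 30 —(−1)→ 29
29 —HB3→ 3^3 + 2 —bump→ 4^4 + 2 = 258 —(−1)→ 257
257 —HB4→ 4^4 + 1 —bump→ 5^5 + 1 = 3126 —(−1)→ 3125

257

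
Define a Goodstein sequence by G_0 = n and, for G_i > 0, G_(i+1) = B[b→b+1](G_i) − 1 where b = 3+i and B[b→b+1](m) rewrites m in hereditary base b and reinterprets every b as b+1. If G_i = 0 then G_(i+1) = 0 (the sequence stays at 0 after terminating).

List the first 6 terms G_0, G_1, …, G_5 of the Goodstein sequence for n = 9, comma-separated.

step 0: 9 = 3^2; sub 4 for 3: 4^2; = 16; G_1 = 16−1 = 15
step 1: 15 = 3·4 + 3; sub 5 for 4: 3·5 + 3; = 18; G_2 = 18−1 = 17
step 2: 17 = 3·5 + 2; sub 6 for 5: 3·6 + 2; = 20; G_3 = 20−1 = 19
step 3: 19 = 3·6 + 1; sub 7 for 6: 3·7 + 1; = 22; G_4 = 22−1 = 21
step 4: 21 = 3·7; sub 8 for 7: 3·8; = 24; G_5 = 24−1 = 23

9, 15, 17, 19, 21, 23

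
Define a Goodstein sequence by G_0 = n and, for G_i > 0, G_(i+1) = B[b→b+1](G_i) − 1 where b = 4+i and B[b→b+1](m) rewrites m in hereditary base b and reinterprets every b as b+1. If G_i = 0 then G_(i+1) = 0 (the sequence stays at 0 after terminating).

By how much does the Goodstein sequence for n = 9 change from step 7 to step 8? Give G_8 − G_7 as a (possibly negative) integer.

0

i=0: 9 = 2·4 + 1 (b=4); 4→5: 2·5 + 1 = 11; 11−1 = 10
i=1: 10 = 2·5 (b=5); 5→6: 2·6 = 12; 12−1 = 11
i=2: 11 = 6 + 5 (b=6); 6→7: 7 + 5 = 12; 12−1 = 11
i=3: 11 = 7 + 4 (b=7); 7→8: 8 + 4 = 12; 12−1 = 11
i=4: 11 = 8 + 3 (b=8); 8→9: 9 + 3 = 12; 12−1 = 11
i=5: 11 = 9 + 2 (b=9); 9→10: 10 + 2 = 12; 12−1 = 11
i=6: 11 = 10 + 1 (b=10); 10→11: 11 + 1 = 12; 12−1 = 11
i=7: 11 = 11 (b=11); 11→12: 12 = 12; 12−1 = 11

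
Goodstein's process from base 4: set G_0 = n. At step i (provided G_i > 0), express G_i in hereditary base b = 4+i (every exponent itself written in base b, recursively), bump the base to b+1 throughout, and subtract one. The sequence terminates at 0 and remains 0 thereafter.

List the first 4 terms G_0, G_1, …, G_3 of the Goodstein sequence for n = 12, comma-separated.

i=0: 12 = 3·4 (b=4); 4→5: 3·5 = 15; 15−1 = 14
i=1: 14 = 2·5 + 4 (b=5); 5→6: 2·6 + 4 = 16; 16−1 = 15
i=2: 15 = 2·6 + 3 (b=6); 6→7: 2·7 + 3 = 17; 17−1 = 16

12, 14, 15, 16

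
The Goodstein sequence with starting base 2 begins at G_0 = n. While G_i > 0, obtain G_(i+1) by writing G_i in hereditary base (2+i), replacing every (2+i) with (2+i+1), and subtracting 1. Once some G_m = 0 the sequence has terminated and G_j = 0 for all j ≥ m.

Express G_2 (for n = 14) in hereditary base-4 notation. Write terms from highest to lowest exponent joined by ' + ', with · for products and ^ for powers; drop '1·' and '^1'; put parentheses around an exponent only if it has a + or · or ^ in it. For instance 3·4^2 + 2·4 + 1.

G_0=14  [base 2] 2^(2 + 1) + 2^2 + 2  →[2↦3]→  3^(3 + 1) + 3^3 + 3 = 111  −1 ⇒ G_1=110
G_1=110  [base 3] 3^(3 + 1) + 3^3 + 2  →[3↦4]→  4^(4 + 1) + 4^4 + 2 = 1282  −1 ⇒ G_2=1281
G_2=1281  [base 4] 4^(4 + 1) + 4^4 + 1  →[4↦5]→  5^(5 + 1) + 5^5 + 1 = 18751  −1 ⇒ G_3=18750

4^(4 + 1) + 4^4 + 1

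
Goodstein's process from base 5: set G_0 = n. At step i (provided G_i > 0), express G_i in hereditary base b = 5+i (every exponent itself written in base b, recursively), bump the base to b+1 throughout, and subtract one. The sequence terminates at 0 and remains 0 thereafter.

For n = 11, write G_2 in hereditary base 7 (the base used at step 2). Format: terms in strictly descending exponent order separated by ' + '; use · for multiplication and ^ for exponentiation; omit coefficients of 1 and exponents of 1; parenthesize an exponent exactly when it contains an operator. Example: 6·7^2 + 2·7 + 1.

[0] 11 ≡ 2·5 + 1 (base 5). Lift 6: 13. −1: 12.
[1] 12 ≡ 2·6 (base 6). Lift 7: 14. −1: 13.
[2] 13 ≡ 7 + 6 (base 7). Lift 8: 14. −1: 13.

7 + 6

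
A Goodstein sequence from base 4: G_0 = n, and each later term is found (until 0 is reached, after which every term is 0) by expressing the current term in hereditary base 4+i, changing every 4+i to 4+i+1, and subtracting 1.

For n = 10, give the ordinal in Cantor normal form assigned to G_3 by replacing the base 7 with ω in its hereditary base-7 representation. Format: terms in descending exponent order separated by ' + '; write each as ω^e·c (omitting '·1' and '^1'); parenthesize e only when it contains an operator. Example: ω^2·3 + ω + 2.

i=0: 10 = 2·4 + 2 (b=4); 4→5: 2·5 + 2 = 12; 12−1 = 11
i=1: 11 = 2·5 + 1 (b=5); 5→6: 2·6 + 1 = 13; 13−1 = 12
i=2: 12 = 2·6 (b=6); 6→7: 2·7 = 14; 14−1 = 13
i=3: 13 = 7 + 6 (b=7); 7→8: 8 + 6 = 14; 14−1 = 13

ω + 6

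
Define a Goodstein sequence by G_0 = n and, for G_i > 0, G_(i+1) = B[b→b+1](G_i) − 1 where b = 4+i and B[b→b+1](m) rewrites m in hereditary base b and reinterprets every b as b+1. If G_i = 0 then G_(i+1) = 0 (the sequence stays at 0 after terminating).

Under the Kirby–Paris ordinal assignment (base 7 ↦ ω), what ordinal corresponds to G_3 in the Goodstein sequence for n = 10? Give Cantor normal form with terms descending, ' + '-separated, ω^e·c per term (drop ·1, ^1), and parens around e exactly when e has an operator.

step 0: 10 = 2·4 + 2; sub 5 for 4: 2·5 + 2; = 12; G_1 = 12−1 = 11
step 1: 11 = 2·5 + 1; sub 6 for 5: 2·6 + 1; = 13; G_2 = 13−1 = 12
step 2: 12 = 2·6; sub 7 for 6: 2·7; = 14; G_3 = 14−1 = 13
step 3: 13 = 7 + 6; sub 8 for 7: 8 + 6; = 14; G_4 = 14−1 = 13

ω + 6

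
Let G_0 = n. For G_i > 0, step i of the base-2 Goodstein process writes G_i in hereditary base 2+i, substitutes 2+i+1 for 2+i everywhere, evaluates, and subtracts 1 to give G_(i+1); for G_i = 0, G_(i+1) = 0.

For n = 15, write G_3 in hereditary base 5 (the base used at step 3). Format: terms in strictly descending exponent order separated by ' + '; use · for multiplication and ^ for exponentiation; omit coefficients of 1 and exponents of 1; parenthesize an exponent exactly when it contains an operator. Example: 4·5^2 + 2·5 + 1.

base 2: 15 = 2^(2 + 1) + 2^2 + 2 + 1; at 3: 3^(3 + 1) + 3^3 + 3 + 1 = 112; next = 111
base 3: 111 = 3^(3 + 1) + 3^3 + 3; at 4: 4^(4 + 1) + 4^4 + 4 = 1284; next = 1283
base 4: 1283 = 4^(4 + 1) + 4^4 + 3; at 5: 5^(5 + 1) + 5^5 + 3 = 18753; next = 18752

5^(5 + 1) + 5^5 + 2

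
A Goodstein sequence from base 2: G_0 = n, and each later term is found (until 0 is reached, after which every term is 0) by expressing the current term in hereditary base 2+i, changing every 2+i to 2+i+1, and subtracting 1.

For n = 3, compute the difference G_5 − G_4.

G_0=3  [base 2] 2 + 1  →[2↦3]→  3 + 1 = 4  −1 ⇒ G_1=3
G_1=3  [base 3] 3  →[3↦4]→  4 = 4  −1 ⇒ G_2=3
G_2=3  [base 4] 3  →[4↦5]→  3 = 3  −1 ⇒ G_3=2
G_3=2  [base 5] 2  →[5↦6]→  2 = 2  −1 ⇒ G_4=1
G_4=1  [base 6] 1  →[6↦7]→  1 = 1  −1 ⇒ G_5=0

-1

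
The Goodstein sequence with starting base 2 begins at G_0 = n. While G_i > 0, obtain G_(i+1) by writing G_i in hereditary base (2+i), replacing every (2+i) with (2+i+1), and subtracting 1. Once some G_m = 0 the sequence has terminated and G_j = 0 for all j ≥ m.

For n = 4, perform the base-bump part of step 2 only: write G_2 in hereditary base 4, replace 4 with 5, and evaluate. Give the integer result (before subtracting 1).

61

[0] 4 ≡ 2^2 (base 2). Lift 3: 27. −1: 26.
[1] 26 ≡ 2·3^2 + 2·3 + 2 (base 3). Lift 4: 42. −1: 41.
[2] 41 ≡ 2·4^2 + 2·4 + 1 (base 4). Lift 5: 61. −1: 60.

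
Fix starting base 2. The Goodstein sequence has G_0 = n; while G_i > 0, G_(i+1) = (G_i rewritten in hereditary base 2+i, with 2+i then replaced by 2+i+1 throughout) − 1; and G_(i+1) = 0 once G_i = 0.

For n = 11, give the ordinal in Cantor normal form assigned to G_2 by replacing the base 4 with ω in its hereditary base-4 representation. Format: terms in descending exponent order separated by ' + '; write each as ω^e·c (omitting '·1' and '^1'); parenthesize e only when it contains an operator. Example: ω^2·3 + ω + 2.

ω^(ω + 1) + 3

i=0: 11 = 2^(2 + 1) + 2 + 1 (b=2); 2→3: 3^(3 + 1) + 3 + 1 = 85; 85−1 = 84
i=1: 84 = 3^(3 + 1) + 3 (b=3); 3→4: 4^(4 + 1) + 4 = 1028; 1028−1 = 1027
i=2: 1027 = 4^(4 + 1) + 3 (b=4); 4→5: 5^(5 + 1) + 3 = 15628; 15628−1 = 15627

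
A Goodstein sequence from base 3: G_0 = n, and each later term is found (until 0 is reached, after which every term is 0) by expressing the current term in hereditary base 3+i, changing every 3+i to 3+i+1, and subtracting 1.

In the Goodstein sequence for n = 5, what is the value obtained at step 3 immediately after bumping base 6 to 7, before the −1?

5

[0] 5 ≡ 3 + 2 (base 3). Lift 4: 6. −1: 5.
[1] 5 ≡ 4 + 1 (base 4). Lift 5: 6. −1: 5.
[2] 5 ≡ 5 (base 5). Lift 6: 6. −1: 5.
[3] 5 ≡ 5 (base 6). Lift 7: 5. −1: 4.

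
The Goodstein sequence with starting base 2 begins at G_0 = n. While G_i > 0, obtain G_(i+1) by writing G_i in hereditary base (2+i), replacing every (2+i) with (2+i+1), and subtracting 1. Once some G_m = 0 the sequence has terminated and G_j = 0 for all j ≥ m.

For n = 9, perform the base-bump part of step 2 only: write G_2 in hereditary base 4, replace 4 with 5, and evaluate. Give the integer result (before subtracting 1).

9843

G_0 = 9. HB_2(9) = 2^(2 + 1) + 1. Bump = 82. G_1 = 81.
G_1 = 81. HB_3(81) = 3^(3 + 1). Bump = 1024. G_2 = 1023.
G_2 = 1023. HB_4(1023) = 3·4^4 + 3·4^3 + 3·4^2 + 3·4 + 3. Bump = 9843. G_3 = 9842.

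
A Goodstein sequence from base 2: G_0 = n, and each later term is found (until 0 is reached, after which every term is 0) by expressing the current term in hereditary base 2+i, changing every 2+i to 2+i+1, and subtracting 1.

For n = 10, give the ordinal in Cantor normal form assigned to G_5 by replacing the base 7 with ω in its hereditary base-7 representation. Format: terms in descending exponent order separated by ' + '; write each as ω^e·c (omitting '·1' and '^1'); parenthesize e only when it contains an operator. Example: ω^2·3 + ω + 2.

(0) 10|_2 = 2^(2 + 1) + 2 ↦ 3^(3 + 1) + 3|_3 = 84 ⇒ 83
(1) 83|_3 = 3^(3 + 1) + 2 ↦ 4^(4 + 1) + 2|_4 = 1026 ⇒ 1025
(2) 1025|_4 = 4^(4 + 1) + 1 ↦ 5^(5 + 1) + 1|_5 = 15626 ⇒ 15625
(3) 15625|_5 = 5^(5 + 1) ↦ 6^(6 + 1)|_6 = 279936 ⇒ 279935
(4) 279935|_6 = 5·6^6 + 5·6^5 + 5·6^4 + 5·6^3 + 5·6^2 + 5·6 + 5 ↦ 5·7^7 + 5·7^5 + 5·7^4 + 5·7^3 + 5·7^2 + 5·7 + 5|_7 = 4215755 ⇒ 4215754
(5) 4215754|_7 = 5·7^7 + 5·7^5 + 5·7^4 + 5·7^3 + 5·7^2 + 5·7 + 4 ↦ 5·8^8 + 5·8^5 + 5·8^4 + 5·8^3 + 5·8^2 + 5·8 + 4|_8 = 84073324 ⇒ 84073323

ω^ω·5 + ω^5·5 + ω^4·5 + ω^3·5 + ω^2·5 + ω·5 + 4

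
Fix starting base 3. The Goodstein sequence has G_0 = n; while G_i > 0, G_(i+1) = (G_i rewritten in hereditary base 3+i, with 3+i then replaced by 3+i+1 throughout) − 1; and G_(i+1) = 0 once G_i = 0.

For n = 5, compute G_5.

5 —HB3→ 3 + 2 —bump→ 4 + 2 = 6 —(−1)→ 5
5 —HB4→ 4 + 1 —bump→ 5 + 1 = 6 —(−1)→ 5
5 —HB5→ 5 —bump→ 6 = 6 —(−1)→ 5
5 —HB6→ 5 —bump→ 5 = 5 —(−1)→ 4
4 —HB7→ 4 —bump→ 4 = 4 —(−1)→ 3
3 —HB8→ 3 —bump→ 3 = 3 —(−1)→ 2

3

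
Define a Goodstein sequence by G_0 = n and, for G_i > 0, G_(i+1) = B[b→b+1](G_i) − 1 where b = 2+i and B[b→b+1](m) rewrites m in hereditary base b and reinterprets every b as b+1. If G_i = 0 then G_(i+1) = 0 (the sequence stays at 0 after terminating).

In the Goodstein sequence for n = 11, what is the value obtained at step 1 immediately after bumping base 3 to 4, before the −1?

1028

base 2: 11 = 2^(2 + 1) + 2 + 1; at 3: 3^(3 + 1) + 3 + 1 = 85; next = 84
base 3: 84 = 3^(3 + 1) + 3; at 4: 4^(4 + 1) + 4 = 1028; next = 1027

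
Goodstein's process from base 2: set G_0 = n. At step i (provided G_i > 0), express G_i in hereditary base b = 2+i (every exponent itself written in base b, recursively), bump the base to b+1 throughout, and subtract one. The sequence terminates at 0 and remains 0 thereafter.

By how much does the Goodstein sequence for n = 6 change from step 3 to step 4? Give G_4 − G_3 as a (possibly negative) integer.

43530

G_0=6  [base 2] 2^2 + 2  →[2↦3]→  3^3 + 3 = 30  −1 ⇒ G_1=29
G_1=29  [base 3] 3^3 + 2  →[3↦4]→  4^4 + 2 = 258  −1 ⇒ G_2=257
G_2=257  [base 4] 4^4 + 1  →[4↦5]→  5^5 + 1 = 3126  −1 ⇒ G_3=3125
G_3=3125  [base 5] 5^5  →[5↦6]→  6^6 = 46656  −1 ⇒ G_4=46655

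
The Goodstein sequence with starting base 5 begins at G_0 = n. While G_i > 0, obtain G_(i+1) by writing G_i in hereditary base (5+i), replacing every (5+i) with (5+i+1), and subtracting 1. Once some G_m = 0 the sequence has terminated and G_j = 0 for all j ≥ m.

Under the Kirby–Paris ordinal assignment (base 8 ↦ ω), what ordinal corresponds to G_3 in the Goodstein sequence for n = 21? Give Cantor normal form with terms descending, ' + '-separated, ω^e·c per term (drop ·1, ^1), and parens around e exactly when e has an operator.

G_0 = 21. HB_5(21) = 4·5 + 1. Bump = 25. G_1 = 24.
G_1 = 24. HB_6(24) = 4·6. Bump = 28. G_2 = 27.
G_2 = 27. HB_7(27) = 3·7 + 6. Bump = 30. G_3 = 29.
G_3 = 29. HB_8(29) = 3·8 + 5. Bump = 32. G_4 = 31.

ω·3 + 5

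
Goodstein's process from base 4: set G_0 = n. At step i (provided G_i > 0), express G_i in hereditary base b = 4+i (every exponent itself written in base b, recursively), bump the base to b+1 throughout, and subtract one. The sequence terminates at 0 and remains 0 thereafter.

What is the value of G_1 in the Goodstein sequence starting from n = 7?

7

(0) 7|_4 = 4 + 3 ↦ 5 + 3|_5 = 8 ⇒ 7
(1) 7|_5 = 5 + 2 ↦ 6 + 2|_6 = 8 ⇒ 7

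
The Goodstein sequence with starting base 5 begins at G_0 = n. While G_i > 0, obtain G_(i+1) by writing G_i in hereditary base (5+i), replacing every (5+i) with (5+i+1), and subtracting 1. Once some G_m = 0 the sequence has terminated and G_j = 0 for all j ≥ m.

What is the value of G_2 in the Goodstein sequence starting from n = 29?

G_0=29  [base 5] 5^2 + 4  →[5↦6]→  6^2 + 4 = 40  −1 ⇒ G_1=39
G_1=39  [base 6] 6^2 + 3  →[6↦7]→  7^2 + 3 = 52  −1 ⇒ G_2=51

51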